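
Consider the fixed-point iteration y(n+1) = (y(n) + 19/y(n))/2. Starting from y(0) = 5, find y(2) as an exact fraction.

y(1) = (5 + 19/5)/2 = 22/5.
y(2) = (22/5 + 19/(22/5))/2 = 959/220.

959/220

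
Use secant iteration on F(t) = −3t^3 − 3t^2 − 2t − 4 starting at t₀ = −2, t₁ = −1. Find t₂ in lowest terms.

F(−2) = 12, F(−1) = −2. t₂ = (−1) − (−2)·((−1) − (−2))/((−2) − 12) = −8/7.

−8/7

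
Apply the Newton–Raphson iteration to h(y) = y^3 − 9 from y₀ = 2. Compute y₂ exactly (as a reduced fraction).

23401/11250

h'(y) = 3y^2.
h(2) = −1, h'(2) = 12, so y₁ = 2 − (−1)/12 = 25/12.
h(25/12) = 73/1728, h'(25/12) = 625/48, so y₂ = (25/12) − (73/1728)/(625/48) = 23401/11250.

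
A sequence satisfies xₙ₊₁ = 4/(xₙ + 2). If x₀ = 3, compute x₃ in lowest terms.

7/6

x₁ = 4/(3 + 2) = 4/5.
x₂ = 4/(4/5 + 2) = 10/7.
x₃ = 4/(10/7 + 2) = 7/6.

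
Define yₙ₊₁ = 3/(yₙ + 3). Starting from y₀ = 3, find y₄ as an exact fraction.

y₁ = 3/(3 + 3) = 1/2.
y₂ = 3/(1/2 + 3) = 6/7.
y₃ = 3/(6/7 + 3) = 7/9.
y₄ = 3/(7/9 + 3) = 27/34.

27/34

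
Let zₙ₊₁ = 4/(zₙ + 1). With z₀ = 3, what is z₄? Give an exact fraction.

12/7

z₁ = 4/(3 + 1) = 1.
z₂ = 4/(1 + 1) = 2.
z₃ = 4/(2 + 1) = 4/3.
z₄ = 4/(4/3 + 1) = 12/7.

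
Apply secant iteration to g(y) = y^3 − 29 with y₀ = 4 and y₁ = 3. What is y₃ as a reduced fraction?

115637/37633

g(4) = 35, g(3) = −2. y₂ = 3 − (−2)·(3 − 4)/((−2) − 35) = 113/37.
g(3) = −2, g(113/37) = −26040/50653. y₃ = (113/37) − (−26040/50653)·((113/37) − 3)/((−26040/50653) − (−2)) = 115637/37633.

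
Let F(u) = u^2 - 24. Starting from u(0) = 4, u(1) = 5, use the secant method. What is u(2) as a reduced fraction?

F(4) = -8, F(5) = 1. u(2) = 5 - 1·(5 - 4)/(1 - (-8)) = 44/9.

44/9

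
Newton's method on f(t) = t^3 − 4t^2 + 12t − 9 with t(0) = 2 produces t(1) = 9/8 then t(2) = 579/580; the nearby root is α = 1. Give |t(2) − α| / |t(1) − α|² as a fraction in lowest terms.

16/145

t(1) − α = 9/8 − 1 = 1/8, so |t(1) − α| = 1/8.
t(2) − α = 579/580 − 1 = −1/580, so |t(2) − α| = 1/580.
|t(1) − α|² = 1/64.
Ratio = (1/580) / (1/64) = 16/145.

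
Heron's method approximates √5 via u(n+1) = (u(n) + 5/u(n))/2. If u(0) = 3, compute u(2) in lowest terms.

u(1) = (3 + 5/3)/2 = 7/3.
u(2) = (7/3 + 5/(7/3))/2 = 47/21.

47/21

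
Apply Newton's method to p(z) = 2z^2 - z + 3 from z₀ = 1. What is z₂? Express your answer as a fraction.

25/21

p'(z) = 4z - 1.
p(1) = 4, p'(1) = 3, so z₁ = 1 - 4/3 = -1/3.
p(-1/3) = 32/9, p'(-1/3) = -7/3, so z₂ = (-1/3) - (32/9)/(-7/3) = 25/21.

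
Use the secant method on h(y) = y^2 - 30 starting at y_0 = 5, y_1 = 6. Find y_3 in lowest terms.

h(5) = -5, h(6) = 6. y_2 = 6 - 6·(6 - 5)/(6 - (-5)) = 60/11.
h(6) = 6, h(60/11) = -30/121. y_3 = (60/11) - (-30/121)·((60/11) - 6)/((-30/121) - 6) = 115/21.

115/21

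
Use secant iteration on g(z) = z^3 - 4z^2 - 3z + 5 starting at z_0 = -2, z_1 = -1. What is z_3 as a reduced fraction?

-3161/2393

g(-2) = -13, g(-1) = 3. z_2 = (-1) - 3·((-1) - (-2))/(3 - (-13)) = -19/16.
g(-1) = 3, g(-19/16) = 5109/4096. z_3 = (-19/16) - (5109/4096)·((-19/16) - (-1))/((5109/4096) - 3) = -3161/2393.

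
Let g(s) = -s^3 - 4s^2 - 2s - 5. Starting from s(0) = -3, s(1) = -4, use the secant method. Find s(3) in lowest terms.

g(-3) = -8, g(-4) = 3. s(2) = (-4) - 3·((-4) - (-3))/(3 - (-8)) = -41/11.
g(-4) = 3, g(-41/11) = -1776/1331. s(3) = (-41/11) - (-1776/1331)·((-41/11) - (-4))/((-1776/1331) - 3) = -2443/641.

-2443/641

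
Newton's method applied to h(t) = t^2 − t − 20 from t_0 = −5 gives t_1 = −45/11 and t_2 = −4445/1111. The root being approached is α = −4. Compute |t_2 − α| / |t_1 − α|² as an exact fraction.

11/101

t_1 − α = −45/11 − (−4) = −45/11 + 4 = −1/11, so |t_1 − α| = 1/11.
t_2 − α = −4445/1111 − (−4) = −4445/1111 + 4 = −1/1111, so |t_2 − α| = 1/1111.
|t_1 − α|² = 1/121.
Ratio = (1/1111) / (1/121) = 11/101.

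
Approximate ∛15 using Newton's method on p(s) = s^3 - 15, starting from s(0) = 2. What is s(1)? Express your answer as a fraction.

31/12

p'(s) = 3s^2.
p(2) = -7, p'(2) = 12, so s(1) = 2 - (-7)/12 = 31/12.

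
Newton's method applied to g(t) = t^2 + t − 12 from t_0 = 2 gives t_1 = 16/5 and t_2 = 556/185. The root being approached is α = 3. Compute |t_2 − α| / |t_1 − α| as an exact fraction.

t_1 − α = 16/5 − 3 = 1/5, so |t_1 − α| = 1/5.
t_2 − α = 556/185 − 3 = 1/185, so |t_2 − α| = 1/185.
Ratio = (1/185) / (1/5) = 1/37.

1/37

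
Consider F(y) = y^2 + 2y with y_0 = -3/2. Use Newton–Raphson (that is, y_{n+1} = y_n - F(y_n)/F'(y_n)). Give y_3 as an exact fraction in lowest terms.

-6561/3280

F'(y) = 2y + 2.
F(-3/2) = -3/4, F'(-3/2) = -1, so y_1 = (-3/2) - (-3/4)/(-1) = -9/4.
F(-9/4) = 9/16, F'(-9/4) = -5/2, so y_2 = (-9/4) - (9/16)/(-5/2) = -81/40.
F(-81/40) = 81/1600, F'(-81/40) = -41/20, so y_3 = (-81/40) - (81/1600)/(-41/20) = -6561/3280.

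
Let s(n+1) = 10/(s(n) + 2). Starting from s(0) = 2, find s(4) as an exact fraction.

190/83

s(1) = 10/(2 + 2) = 5/2.
s(2) = 10/(5/2 + 2) = 20/9.
s(3) = 10/(20/9 + 2) = 45/19.
s(4) = 10/(45/19 + 2) = 190/83.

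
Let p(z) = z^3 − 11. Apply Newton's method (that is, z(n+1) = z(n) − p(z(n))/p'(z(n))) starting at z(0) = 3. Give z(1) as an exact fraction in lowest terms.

p'(z) = 3z^2.
p(3) = 16, p'(3) = 27, so z(1) = 3 − 16/27 = 65/27.

65/27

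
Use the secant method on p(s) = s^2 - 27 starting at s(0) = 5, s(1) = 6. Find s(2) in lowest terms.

p(5) = -2, p(6) = 9. s(2) = 6 - 9·(6 - 5)/(9 - (-2)) = 57/11.

57/11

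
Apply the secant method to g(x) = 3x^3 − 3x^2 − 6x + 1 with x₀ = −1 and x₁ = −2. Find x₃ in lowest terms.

g(−1) = 1, g(−2) = −23. x₂ = (−2) − (−23)·((−2) − (−1))/((−23) − 1) = −25/24.
g(−2) = −23, g(−25/24) = 2783/4608. x₃ = (−25/24) − (2783/4608)·((−25/24) − (−2))/((2783/4608) − (−23)) = −5042/4729.

−5042/4729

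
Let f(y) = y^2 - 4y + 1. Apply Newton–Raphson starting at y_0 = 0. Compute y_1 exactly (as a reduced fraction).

f'(y) = 2y - 4.
f(0) = 1, f'(0) = -4, so y_1 = 0 - 1/(-4) = 1/4.

1/4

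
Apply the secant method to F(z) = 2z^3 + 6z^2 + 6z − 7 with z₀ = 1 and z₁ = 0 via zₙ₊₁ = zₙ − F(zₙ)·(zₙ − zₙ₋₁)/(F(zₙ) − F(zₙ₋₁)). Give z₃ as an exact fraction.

14/19

F(1) = 7, F(0) = −7. z₂ = 0 − (−7)·(0 − 1)/((−7) − 7) = 1/2.
F(0) = −7, F(1/2) = −9/4. z₃ = (1/2) − (−9/4)·((1/2) − 0)/((−9/4) − (−7)) = 14/19.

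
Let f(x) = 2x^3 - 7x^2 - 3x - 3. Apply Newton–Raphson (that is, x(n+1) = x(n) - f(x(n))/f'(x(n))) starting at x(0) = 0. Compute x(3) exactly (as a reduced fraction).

25/119

f'(x) = 6x^2 - 14x - 3.
f(0) = -3, f'(0) = -3, so x(1) = 0 - (-3)/(-3) = -1.
f(-1) = -9, f'(-1) = 17, so x(2) = (-1) - (-9)/17 = -8/17.
f(-8/17) = -16443/4913, f'(-8/17) = 1421/289, so x(3) = (-8/17) - (-16443/4913)/(1421/289) = 25/119.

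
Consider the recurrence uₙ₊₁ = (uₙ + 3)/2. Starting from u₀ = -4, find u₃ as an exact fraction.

17/8

u₁ = ((-4) + 3)/2 = -1/2.
u₂ = ((-1/2) + 3)/2 = 5/4.
u₃ = ((5/4) + 3)/2 = 17/8.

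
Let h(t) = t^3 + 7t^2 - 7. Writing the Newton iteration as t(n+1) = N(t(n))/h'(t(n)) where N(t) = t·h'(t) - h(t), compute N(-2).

19

h'(t) = 3t^2 + 14t.
N(t) = t·h'(t) - h(t) = t·(3t^2 + 14t) - (t^3 + 7t^2 - 7) = 2t^3 + 7t^2 + 7.
N(-2) = 19.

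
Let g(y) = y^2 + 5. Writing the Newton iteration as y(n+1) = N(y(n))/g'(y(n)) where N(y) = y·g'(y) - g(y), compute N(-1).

g'(y) = 2y.
N(y) = y·g'(y) - g(y) = y·(2y) - (y^2 + 5) = y^2 - 5.
N(-1) = -4.

-4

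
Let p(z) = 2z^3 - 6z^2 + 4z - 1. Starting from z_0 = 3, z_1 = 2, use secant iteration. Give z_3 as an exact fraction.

p(3) = 11, p(2) = -1. z_2 = 2 - (-1)·(2 - 3)/((-1) - 11) = 25/12.
p(2) = -1, p(25/12) = -539/864. z_3 = (25/12) - (-539/864)·((25/12) - 2)/((-539/864) - (-1)) = 722/325.

722/325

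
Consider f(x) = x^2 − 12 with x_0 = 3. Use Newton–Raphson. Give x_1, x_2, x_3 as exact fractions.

x_1 = 7/2, x_2 = 97/28, x_3 = 18817/5432

f'(x) = 2x.
f(3) = −3, f'(3) = 6, so x_1 = 3 − (−3)/6 = 7/2.
f(7/2) = 1/4, f'(7/2) = 7, so x_2 = (7/2) − (1/4)/7 = 97/28.
f(97/28) = 1/784, f'(97/28) = 97/14, so x_3 = (97/28) − (1/784)/(97/14) = 18817/5432.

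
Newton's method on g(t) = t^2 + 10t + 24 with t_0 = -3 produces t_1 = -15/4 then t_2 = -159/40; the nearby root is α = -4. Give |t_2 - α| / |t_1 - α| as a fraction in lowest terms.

1/10

t_1 - α = -15/4 - (-4) = -15/4 + 4 = 1/4, so |t_1 - α| = 1/4.
t_2 - α = -159/40 - (-4) = -159/40 + 4 = 1/40, so |t_2 - α| = 1/40.
Ratio = (1/40) / (1/4) = 1/10.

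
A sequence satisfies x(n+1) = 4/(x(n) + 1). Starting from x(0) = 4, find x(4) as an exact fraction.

x(1) = 4/(4 + 1) = 4/5.
x(2) = 4/(4/5 + 1) = 20/9.
x(3) = 4/(20/9 + 1) = 36/29.
x(4) = 4/(36/29 + 1) = 116/65.

116/65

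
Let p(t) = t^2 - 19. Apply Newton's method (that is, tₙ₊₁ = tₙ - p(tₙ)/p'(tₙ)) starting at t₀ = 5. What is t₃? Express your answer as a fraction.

p'(t) = 2t.
p(5) = 6, p'(5) = 10, so t₁ = 5 - 6/10 = 22/5.
p(22/5) = 9/25, p'(22/5) = 44/5, so t₂ = (22/5) - (9/25)/(44/5) = 959/220.
p(959/220) = 81/48400, p'(959/220) = 959/110, so t₃ = (959/220) - (81/48400)/(959/110) = 1839281/421960.

1839281/421960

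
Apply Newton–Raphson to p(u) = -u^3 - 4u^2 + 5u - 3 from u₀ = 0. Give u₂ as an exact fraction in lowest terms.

-141/110

p'(u) = -3u^2 - 8u + 5.
p(0) = -3, p'(0) = 5, so u₁ = 0 - (-3)/5 = 3/5.
p(3/5) = -207/125, p'(3/5) = -22/25, so u₂ = (3/5) - (-207/125)/(-22/25) = -141/110.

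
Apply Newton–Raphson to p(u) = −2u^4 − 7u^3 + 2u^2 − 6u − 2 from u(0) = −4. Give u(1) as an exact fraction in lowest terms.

−303/77

p'(u) = −8u^3 − 21u^2 + 4u − 6.
p(−4) = −10, p'(−4) = 154, so u(1) = (−4) − (−10)/154 = −303/77.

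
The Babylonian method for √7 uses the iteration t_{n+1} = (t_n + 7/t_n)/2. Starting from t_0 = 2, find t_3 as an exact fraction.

108497/41008

t_1 = (2 + 7/2)/2 = 11/4.
t_2 = (11/4 + 7/(11/4))/2 = 233/88.
t_3 = (233/88 + 7/(233/88))/2 = 108497/41008.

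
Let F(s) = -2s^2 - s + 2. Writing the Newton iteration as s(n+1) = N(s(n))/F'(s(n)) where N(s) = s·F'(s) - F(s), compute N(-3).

-20

F'(s) = -4s - 1.
N(s) = s·F'(s) - F(s) = s·(-4s - 1) - (-2s^2 - s + 2) = -2s^2 - 2.
N(-3) = -20.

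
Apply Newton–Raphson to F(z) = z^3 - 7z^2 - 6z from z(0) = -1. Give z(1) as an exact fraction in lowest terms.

-9/11

F'(z) = 3z^2 - 14z - 6.
F(-1) = -2, F'(-1) = 11, so z(1) = (-1) - (-2)/11 = -9/11.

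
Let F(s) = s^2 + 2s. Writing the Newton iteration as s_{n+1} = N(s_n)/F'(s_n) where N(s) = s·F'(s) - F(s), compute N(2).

4

F'(s) = 2s + 2.
N(s) = s·F'(s) - F(s) = s·(2s + 2) - (s^2 + 2s) = s^2.
N(2) = 4.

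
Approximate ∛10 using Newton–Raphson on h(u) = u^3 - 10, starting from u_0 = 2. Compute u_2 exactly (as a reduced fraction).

3277/1521

h'(u) = 3u^2.
h(2) = -2, h'(2) = 12, so u_1 = 2 - (-2)/12 = 13/6.
h(13/6) = 37/216, h'(13/6) = 169/12, so u_2 = (13/6) - (37/216)/(169/12) = 3277/1521.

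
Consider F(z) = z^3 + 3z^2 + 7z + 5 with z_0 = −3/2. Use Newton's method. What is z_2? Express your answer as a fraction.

−27495/27493

F'(z) = 3z^2 + 6z + 7.
F(−3/2) = −17/8, F'(−3/2) = 19/4, so z_1 = (−3/2) − (−17/8)/(19/4) = −20/19.
F(−20/19) = −1445/6859, F'(−20/19) = 1447/361, so z_2 = (−20/19) − (−1445/6859)/(1447/361) = −27495/27493.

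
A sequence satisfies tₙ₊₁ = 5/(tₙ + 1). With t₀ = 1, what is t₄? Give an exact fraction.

t₁ = 5/(1 + 1) = 5/2.
t₂ = 5/(5/2 + 1) = 10/7.
t₃ = 5/(10/7 + 1) = 35/17.
t₄ = 5/(35/17 + 1) = 85/52.

85/52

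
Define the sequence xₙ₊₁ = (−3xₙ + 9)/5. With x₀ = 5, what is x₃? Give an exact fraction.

x₁ = (−3·5 + 9)/5 = −6/5.
x₂ = (−3·(−6/5) + 9)/5 = 63/25.
x₃ = (−3·(63/25) + 9)/5 = 36/125.

36/125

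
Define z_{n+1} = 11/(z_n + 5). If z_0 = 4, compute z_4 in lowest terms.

z_1 = 11/(4 + 5) = 11/9.
z_2 = 11/(11/9 + 5) = 99/56.
z_3 = 11/(99/56 + 5) = 616/379.
z_4 = 11/(616/379 + 5) = 4169/2511.

4169/2511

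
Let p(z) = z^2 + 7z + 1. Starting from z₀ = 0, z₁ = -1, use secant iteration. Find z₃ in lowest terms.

p(0) = 1, p(-1) = -5. z₂ = (-1) - (-5)·((-1) - 0)/((-5) - 1) = -1/6.
p(-1) = -5, p(-1/6) = -5/36. z₃ = (-1/6) - (-5/36)·((-1/6) - (-1))/((-5/36) - (-5)) = -1/7.

-1/7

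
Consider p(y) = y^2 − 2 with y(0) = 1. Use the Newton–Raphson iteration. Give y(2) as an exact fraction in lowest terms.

17/12

p'(y) = 2y.
p(1) = −1, p'(1) = 2, so y(1) = 1 − (−1)/2 = 3/2.
p(3/2) = 1/4, p'(3/2) = 3, so y(2) = (3/2) − (1/4)/3 = 17/12.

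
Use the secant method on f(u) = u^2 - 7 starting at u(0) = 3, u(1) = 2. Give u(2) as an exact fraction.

13/5

f(3) = 2, f(2) = -3. u(2) = 2 - (-3)·(2 - 3)/((-3) - 2) = 13/5.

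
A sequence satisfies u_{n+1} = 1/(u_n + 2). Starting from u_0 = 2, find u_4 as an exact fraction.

u_1 = 1/(2 + 2) = 1/4.
u_2 = 1/(1/4 + 2) = 4/9.
u_3 = 1/(4/9 + 2) = 9/22.
u_4 = 1/(9/22 + 2) = 22/53.

22/53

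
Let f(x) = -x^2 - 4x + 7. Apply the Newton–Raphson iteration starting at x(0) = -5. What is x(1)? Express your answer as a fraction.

f'(x) = -2x - 4.
f(-5) = 2, f'(-5) = 6, so x(1) = (-5) - 2/6 = -16/3.

-16/3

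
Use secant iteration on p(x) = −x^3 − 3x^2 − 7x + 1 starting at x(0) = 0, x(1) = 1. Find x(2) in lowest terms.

p(0) = 1, p(1) = −10. x(2) = 1 − (−10)·(1 − 0)/((−10) − 1) = 1/11.

1/11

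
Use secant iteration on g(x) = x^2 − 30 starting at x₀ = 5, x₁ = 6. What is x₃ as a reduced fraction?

g(5) = −5, g(6) = 6. x₂ = 6 − 6·(6 − 5)/(6 − (−5)) = 60/11.
g(6) = 6, g(60/11) = −30/121. x₃ = (60/11) − (−30/121)·((60/11) − 6)/((−30/121) − 6) = 115/21.

115/21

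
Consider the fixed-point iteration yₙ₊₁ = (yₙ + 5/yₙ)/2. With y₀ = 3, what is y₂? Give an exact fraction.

47/21

y₁ = (3 + 5/3)/2 = 7/3.
y₂ = (7/3 + 5/(7/3))/2 = 47/21.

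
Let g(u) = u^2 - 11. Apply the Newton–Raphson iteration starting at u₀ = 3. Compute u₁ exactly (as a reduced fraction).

g'(u) = 2u.
g(3) = -2, g'(3) = 6, so u₁ = 3 - (-2)/6 = 10/3.

10/3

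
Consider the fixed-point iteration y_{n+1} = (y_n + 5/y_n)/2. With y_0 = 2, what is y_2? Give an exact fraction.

161/72

y_1 = (2 + 5/2)/2 = 9/4.
y_2 = (9/4 + 5/(9/4))/2 = 161/72.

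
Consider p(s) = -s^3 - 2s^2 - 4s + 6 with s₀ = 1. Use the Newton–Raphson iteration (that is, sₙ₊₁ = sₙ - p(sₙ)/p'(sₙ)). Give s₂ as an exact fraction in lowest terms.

677/748

p'(s) = -3s^2 - 4s - 4.
p(1) = -1, p'(1) = -11, so s₁ = 1 - (-1)/(-11) = 10/11.
p(10/11) = -54/1331, p'(10/11) = -1224/121, so s₂ = (10/11) - (-54/1331)/(-1224/121) = 677/748.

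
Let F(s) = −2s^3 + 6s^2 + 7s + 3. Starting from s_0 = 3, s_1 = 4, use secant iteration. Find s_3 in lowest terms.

F(3) = 24, F(4) = −1. s_2 = 4 − (−1)·(4 − 3)/((−1) − 24) = 99/25.
F(4) = −1, F(99/25) = 9552/15625. s_3 = (99/25) − (9552/15625)·((99/25) − 4)/((9552/15625) − (−1)) = 100083/25177.

100083/25177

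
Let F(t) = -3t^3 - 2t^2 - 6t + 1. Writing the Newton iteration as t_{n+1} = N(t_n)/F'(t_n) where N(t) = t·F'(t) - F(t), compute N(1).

-9

F'(t) = -9t^2 - 4t - 6.
N(t) = t·F'(t) - F(t) = t·(-9t^2 - 4t - 6) - (-3t^3 - 2t^2 - 6t + 1) = -6t^3 - 2t^2 - 1.
N(1) = -9.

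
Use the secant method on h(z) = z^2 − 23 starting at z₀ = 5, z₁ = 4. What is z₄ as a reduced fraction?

16325/3404

h(5) = 2, h(4) = −7. z₂ = 4 − (−7)·(4 − 5)/((−7) − 2) = 43/9.
h(4) = −7, h(43/9) = −14/81. z₃ = (43/9) − (−14/81)·((43/9) − 4)/((−14/81) − (−7)) = 379/79.
h(43/9) = −14/81, h(379/79) = 98/6241. z₄ = (379/79) − (98/6241)·((379/79) − (43/9))/((98/6241) − (−14/81)) = 16325/3404.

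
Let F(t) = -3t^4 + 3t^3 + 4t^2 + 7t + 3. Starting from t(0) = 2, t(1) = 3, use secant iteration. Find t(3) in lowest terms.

F(2) = 9, F(3) = -102. t(2) = 3 - (-102)·(3 - 2)/((-102) - 9) = 77/37.
F(3) = -102, F(77/37) = 10607694/1874161. t(3) = (77/37) - (10607694/1874161)·((77/37) - 3)/((10607694/1874161) - (-102)) = 2106136/989079.

2106136/989079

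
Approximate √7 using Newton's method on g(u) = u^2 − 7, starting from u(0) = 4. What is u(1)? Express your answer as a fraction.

23/8

g'(u) = 2u.
g(4) = 9, g'(4) = 8, so u(1) = 4 − 9/8 = 23/8.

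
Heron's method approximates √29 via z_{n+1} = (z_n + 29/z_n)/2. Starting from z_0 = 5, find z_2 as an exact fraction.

727/135

z_1 = (5 + 29/5)/2 = 27/5.
z_2 = (27/5 + 29/(27/5))/2 = 727/135.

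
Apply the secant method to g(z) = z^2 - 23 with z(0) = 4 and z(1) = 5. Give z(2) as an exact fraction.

43/9

g(4) = -7, g(5) = 2. z(2) = 5 - 2·(5 - 4)/(2 - (-7)) = 43/9.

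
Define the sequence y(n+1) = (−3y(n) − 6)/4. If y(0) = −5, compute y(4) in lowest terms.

y(1) = (−3·(−5) − 6)/4 = 9/4.
y(2) = (−3·(9/4) − 6)/4 = −51/16.
y(3) = (−3·(−51/16) − 6)/4 = 57/64.
y(4) = (−3·(57/64) − 6)/4 = −555/256.

−555/256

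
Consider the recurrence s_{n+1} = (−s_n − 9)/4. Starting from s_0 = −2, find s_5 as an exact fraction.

−1843/1024

s_1 = (−(−2) − 9)/4 = −7/4.
s_2 = (−(−7/4) − 9)/4 = −29/16.
s_3 = (−(−29/16) − 9)/4 = −115/64.
s_4 = (−(−115/64) − 9)/4 = −461/256.
s_5 = (−(−461/256) − 9)/4 = −1843/1024.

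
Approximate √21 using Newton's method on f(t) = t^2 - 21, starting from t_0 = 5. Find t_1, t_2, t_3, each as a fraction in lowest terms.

f'(t) = 2t.
f(5) = 4, f'(5) = 10, so t_1 = 5 - 4/10 = 23/5.
f(23/5) = 4/25, f'(23/5) = 46/5, so t_2 = (23/5) - (4/25)/(46/5) = 527/115.
f(527/115) = 4/13225, f'(527/115) = 1054/115, so t_3 = (527/115) - (4/13225)/(1054/115) = 277727/60605.

t_1 = 23/5, t_2 = 527/115, t_3 = 277727/60605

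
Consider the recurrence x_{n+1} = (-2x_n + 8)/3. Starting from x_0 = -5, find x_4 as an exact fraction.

8/27

x_1 = (-2·(-5) + 8)/3 = 6.
x_2 = (-2·6 + 8)/3 = -4/3.
x_3 = (-2·(-4/3) + 8)/3 = 32/9.
x_4 = (-2·(32/9) + 8)/3 = 8/27.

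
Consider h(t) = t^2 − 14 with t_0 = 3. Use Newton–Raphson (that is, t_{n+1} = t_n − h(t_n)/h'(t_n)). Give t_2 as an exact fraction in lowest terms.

h'(t) = 2t.
h(3) = −5, h'(3) = 6, so t_1 = 3 − (−5)/6 = 23/6.
h(23/6) = 25/36, h'(23/6) = 23/3, so t_2 = (23/6) − (25/36)/(23/3) = 1033/276.

1033/276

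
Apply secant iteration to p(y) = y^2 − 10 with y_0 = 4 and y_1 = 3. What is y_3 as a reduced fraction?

p(4) = 6, p(3) = −1. y_2 = 3 − (−1)·(3 − 4)/((−1) − 6) = 22/7.
p(3) = −1, p(22/7) = −6/49. y_3 = (22/7) − (−6/49)·((22/7) − 3)/((−6/49) − (−1)) = 136/43.

136/43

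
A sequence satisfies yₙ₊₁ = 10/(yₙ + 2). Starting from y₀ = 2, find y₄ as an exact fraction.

190/83

y₁ = 10/(2 + 2) = 5/2.
y₂ = 10/(5/2 + 2) = 20/9.
y₃ = 10/(20/9 + 2) = 45/19.
y₄ = 10/(45/19 + 2) = 190/83.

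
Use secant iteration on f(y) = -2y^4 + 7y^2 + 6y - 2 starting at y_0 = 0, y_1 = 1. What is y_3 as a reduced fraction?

1256/5249

f(0) = -2, f(1) = 9. y_2 = 1 - 9·(1 - 0)/(9 - (-2)) = 2/11.
f(1) = 9, f(2/11) = -9954/14641. y_3 = (2/11) - (-9954/14641)·((2/11) - 1)/((-9954/14641) - 9) = 1256/5249.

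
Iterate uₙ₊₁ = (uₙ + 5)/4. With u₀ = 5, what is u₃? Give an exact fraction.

u₁ = (5 + 5)/4 = 5/2.
u₂ = ((5/2) + 5)/4 = 15/8.
u₃ = ((15/8) + 5)/4 = 55/32.

55/32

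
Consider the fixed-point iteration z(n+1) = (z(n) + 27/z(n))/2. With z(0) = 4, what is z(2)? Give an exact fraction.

z(1) = (4 + 27/4)/2 = 43/8.
z(2) = (43/8 + 27/(43/8))/2 = 3577/688.

3577/688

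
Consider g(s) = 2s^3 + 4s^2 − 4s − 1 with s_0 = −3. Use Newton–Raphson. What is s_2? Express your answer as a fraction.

−222451/83031

g'(s) = 6s^2 + 8s − 4.
g(−3) = −7, g'(−3) = 26, so s_1 = (−3) − (−7)/26 = −71/26.
g(−71/26) = −8575/8788, g'(−71/26) = 6387/338, so s_2 = (−71/26) − (−8575/8788)/(6387/338) = −222451/83031.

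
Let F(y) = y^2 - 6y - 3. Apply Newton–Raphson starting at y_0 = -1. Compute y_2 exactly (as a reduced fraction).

-13/28

F'(y) = 2y - 6.
F(-1) = 4, F'(-1) = -8, so y_1 = (-1) - 4/(-8) = -1/2.
F(-1/2) = 1/4, F'(-1/2) = -7, so y_2 = (-1/2) - (1/4)/(-7) = -13/28.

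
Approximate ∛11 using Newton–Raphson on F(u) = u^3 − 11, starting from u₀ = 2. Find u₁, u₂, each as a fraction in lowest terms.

u₁ = 9/4, u₂ = 1081/486

F'(u) = 3u^2.
F(2) = −3, F'(2) = 12, so u₁ = 2 − (−3)/12 = 9/4.
F(9/4) = 25/64, F'(9/4) = 243/16, so u₂ = (9/4) − (25/64)/(243/16) = 1081/486.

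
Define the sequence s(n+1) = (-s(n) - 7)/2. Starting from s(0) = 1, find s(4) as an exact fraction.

-17/8

s(1) = (-1 - 7)/2 = -4.
s(2) = (-(-4) - 7)/2 = -3/2.
s(3) = (-(-3/2) - 7)/2 = -11/4.
s(4) = (-(-11/4) - 7)/2 = -17/8.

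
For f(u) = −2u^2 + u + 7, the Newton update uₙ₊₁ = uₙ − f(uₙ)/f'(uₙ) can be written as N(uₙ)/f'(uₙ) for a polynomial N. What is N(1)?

−9

f'(u) = −4u + 1.
N(u) = u·f'(u) − f(u) = u·(−4u + 1) − (−2u^2 + u + 7) = −2u^2 − 7.
N(1) = −9.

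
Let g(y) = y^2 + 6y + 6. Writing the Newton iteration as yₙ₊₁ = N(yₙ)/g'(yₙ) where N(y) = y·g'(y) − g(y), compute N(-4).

g'(y) = 2y + 6.
N(y) = y·g'(y) − g(y) = y·(2y + 6) − (y^2 + 6y + 6) = y^2 − 6.
N(-4) = 10.

10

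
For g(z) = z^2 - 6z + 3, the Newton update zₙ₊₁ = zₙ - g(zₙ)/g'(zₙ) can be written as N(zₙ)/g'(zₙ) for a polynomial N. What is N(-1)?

g'(z) = 2z - 6.
N(z) = z·g'(z) - g(z) = z·(2z - 6) - (z^2 - 6z + 3) = z^2 - 3.
N(-1) = -2.

-2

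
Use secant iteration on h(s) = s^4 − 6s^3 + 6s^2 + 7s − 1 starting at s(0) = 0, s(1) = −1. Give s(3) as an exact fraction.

−727/1807

h(0) = −1, h(−1) = 5. s(2) = (−1) − 5·((−1) − 0)/(5 − (−1)) = −1/6.
h(−1) = 5, h(−1/6) = −2555/1296. s(3) = (−1/6) − (−2555/1296)·((−1/6) − (−1))/((−2555/1296) − 5) = −727/1807.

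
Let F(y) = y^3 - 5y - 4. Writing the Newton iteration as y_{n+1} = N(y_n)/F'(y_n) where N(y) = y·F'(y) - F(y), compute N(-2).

-12

F'(y) = 3y^2 - 5.
N(y) = y·F'(y) - F(y) = y·(3y^2 - 5) - (y^3 - 5y - 4) = 2y^3 + 4.
N(-2) = -12.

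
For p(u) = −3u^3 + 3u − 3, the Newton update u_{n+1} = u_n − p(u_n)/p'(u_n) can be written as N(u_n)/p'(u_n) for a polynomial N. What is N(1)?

−3

p'(u) = −9u^2 + 3.
N(u) = u·p'(u) − p(u) = u·(−9u^2 + 3) − (−3u^3 + 3u − 3) = −6u^3 + 3.
N(1) = −3.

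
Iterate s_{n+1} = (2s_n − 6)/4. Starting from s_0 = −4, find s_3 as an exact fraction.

−25/8

s_1 = (2·(−4) − 6)/4 = −7/2.
s_2 = (2·(−7/2) − 6)/4 = −13/4.
s_3 = (2·(−13/4) − 6)/4 = −25/8.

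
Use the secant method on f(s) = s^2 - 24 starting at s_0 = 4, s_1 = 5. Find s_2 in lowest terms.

f(4) = -8, f(5) = 1. s_2 = 5 - 1·(5 - 4)/(1 - (-8)) = 44/9.

44/9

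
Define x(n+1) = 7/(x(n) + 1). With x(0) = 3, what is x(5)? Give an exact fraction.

812/389

x(1) = 7/(3 + 1) = 7/4.
x(2) = 7/(7/4 + 1) = 28/11.
x(3) = 7/(28/11 + 1) = 77/39.
x(4) = 7/(77/39 + 1) = 273/116.
x(5) = 7/(273/116 + 1) = 812/389.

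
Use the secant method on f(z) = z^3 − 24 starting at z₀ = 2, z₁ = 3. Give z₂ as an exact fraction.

f(2) = −16, f(3) = 3. z₂ = 3 − 3·(3 − 2)/(3 − (−16)) = 54/19.

54/19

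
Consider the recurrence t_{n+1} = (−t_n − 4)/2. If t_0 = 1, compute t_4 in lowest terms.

t_1 = (−1 − 4)/2 = −5/2.
t_2 = (−(−5/2) − 4)/2 = −3/4.
t_3 = (−(−3/4) − 4)/2 = −13/8.
t_4 = (−(−13/8) − 4)/2 = −19/16.

−19/16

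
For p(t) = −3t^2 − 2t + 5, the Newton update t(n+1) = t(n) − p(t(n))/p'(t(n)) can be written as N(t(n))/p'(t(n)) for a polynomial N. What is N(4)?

−53

p'(t) = −6t − 2.
N(t) = t·p'(t) − p(t) = t·(−6t − 2) − (−3t^2 − 2t + 5) = −3t^2 − 5.
N(4) = −53.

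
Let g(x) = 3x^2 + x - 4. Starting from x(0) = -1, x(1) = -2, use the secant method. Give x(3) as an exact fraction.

-46/35

g(-1) = -2, g(-2) = 6. x(2) = (-2) - 6·((-2) - (-1))/(6 - (-2)) = -5/4.
g(-2) = 6, g(-5/4) = -9/16. x(3) = (-5/4) - (-9/16)·((-5/4) - (-2))/((-9/16) - 6) = -46/35.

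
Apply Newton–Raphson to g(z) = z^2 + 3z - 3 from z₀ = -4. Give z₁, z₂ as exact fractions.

z₁ = -19/5, z₂ = -436/115

g'(z) = 2z + 3.
g(-4) = 1, g'(-4) = -5, so z₁ = (-4) - 1/(-5) = -19/5.
g(-19/5) = 1/25, g'(-19/5) = -23/5, so z₂ = (-19/5) - (1/25)/(-23/5) = -436/115.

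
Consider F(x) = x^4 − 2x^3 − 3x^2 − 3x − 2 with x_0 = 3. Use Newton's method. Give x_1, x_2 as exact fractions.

x_1 = 10/3, x_2 = 5154/1579

F'(x) = 4x^3 − 6x^2 − 6x − 3.
F(3) = −11, F'(3) = 33, so x_1 = 3 − (−11)/33 = 10/3.
F(10/3) = 328/81, F'(10/3) = 1579/27, so x_2 = (10/3) − (328/81)/(1579/27) = 5154/1579.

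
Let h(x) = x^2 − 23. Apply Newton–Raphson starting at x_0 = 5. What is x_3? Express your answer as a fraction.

2649601/552480

h'(x) = 2x.
h(5) = 2, h'(5) = 10, so x_1 = 5 − 2/10 = 24/5.
h(24/5) = 1/25, h'(24/5) = 48/5, so x_2 = (24/5) − (1/25)/(48/5) = 1151/240.
h(1151/240) = 1/57600, h'(1151/240) = 1151/120, so x_3 = (1151/240) − (1/57600)/(1151/120) = 2649601/552480.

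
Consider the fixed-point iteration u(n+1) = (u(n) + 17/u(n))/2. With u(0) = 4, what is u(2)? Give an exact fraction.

u(1) = (4 + 17/4)/2 = 33/8.
u(2) = (33/8 + 17/(33/8))/2 = 2177/528.

2177/528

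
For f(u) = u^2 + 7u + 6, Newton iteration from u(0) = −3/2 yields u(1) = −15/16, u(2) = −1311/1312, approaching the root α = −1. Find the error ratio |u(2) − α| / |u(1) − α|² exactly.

u(1) − α = −15/16 − (−1) = −15/16 + 1 = 1/16, so |u(1) − α| = 1/16.
u(2) − α = −1311/1312 − (−1) = −1311/1312 + 1 = 1/1312, so |u(2) − α| = 1/1312.
|u(1) − α|² = 1/256.
Ratio = (1/1312) / (1/256) = 8/41.

8/41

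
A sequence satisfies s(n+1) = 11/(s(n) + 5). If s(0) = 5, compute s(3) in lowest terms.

671/415

s(1) = 11/(5 + 5) = 11/10.
s(2) = 11/(11/10 + 5) = 110/61.
s(3) = 11/(110/61 + 5) = 671/415.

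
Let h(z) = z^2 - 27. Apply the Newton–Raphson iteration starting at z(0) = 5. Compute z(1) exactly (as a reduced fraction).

h'(z) = 2z.
h(5) = -2, h'(5) = 10, so z(1) = 5 - (-2)/10 = 26/5.

26/5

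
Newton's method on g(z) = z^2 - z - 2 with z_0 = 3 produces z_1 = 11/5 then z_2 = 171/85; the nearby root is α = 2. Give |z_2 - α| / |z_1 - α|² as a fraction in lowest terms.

5/17

z_1 - α = 11/5 - 2 = 1/5, so |z_1 - α| = 1/5.
z_2 - α = 171/85 - 2 = 1/85, so |z_2 - α| = 1/85.
|z_1 - α|² = 1/25.
Ratio = (1/85) / (1/25) = 5/17.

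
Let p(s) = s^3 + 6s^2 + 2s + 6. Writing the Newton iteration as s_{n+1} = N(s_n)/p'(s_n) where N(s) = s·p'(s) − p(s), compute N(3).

102

p'(s) = 3s^2 + 12s + 2.
N(s) = s·p'(s) − p(s) = s·(3s^2 + 12s + 2) − (s^3 + 6s^2 + 2s + 6) = 2s^3 + 6s^2 − 6.
N(3) = 102.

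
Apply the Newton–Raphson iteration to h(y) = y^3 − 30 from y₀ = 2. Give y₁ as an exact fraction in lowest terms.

h'(y) = 3y^2.
h(2) = −22, h'(2) = 12, so y₁ = 2 − (−22)/12 = 23/6.

23/6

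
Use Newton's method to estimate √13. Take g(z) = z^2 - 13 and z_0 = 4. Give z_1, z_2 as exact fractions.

g'(z) = 2z.
g(4) = 3, g'(4) = 8, so z_1 = 4 - 3/8 = 29/8.
g(29/8) = 9/64, g'(29/8) = 29/4, so z_2 = (29/8) - (9/64)/(29/4) = 1673/464.

z_1 = 29/8, z_2 = 1673/464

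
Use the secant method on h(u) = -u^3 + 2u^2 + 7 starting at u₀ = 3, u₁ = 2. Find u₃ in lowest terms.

1817/625

h(3) = -2, h(2) = 7. u₂ = 2 - 7·(2 - 3)/(7 - (-2)) = 25/9.
h(2) = 7, h(25/9) = 728/729. u₃ = (25/9) - (728/729)·((25/9) - 2)/((728/729) - 7) = 1817/625.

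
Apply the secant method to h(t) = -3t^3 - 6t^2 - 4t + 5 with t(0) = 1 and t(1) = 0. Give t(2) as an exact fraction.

5/13

h(1) = -8, h(0) = 5. t(2) = 0 - 5·(0 - 1)/(5 - (-8)) = 5/13.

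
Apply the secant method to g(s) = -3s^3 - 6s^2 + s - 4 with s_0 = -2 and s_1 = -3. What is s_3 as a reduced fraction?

g(-2) = -6, g(-3) = 20. s_2 = (-3) - 20·((-3) - (-2))/(20 - (-6)) = -29/13.
g(-3) = 20, g(-29/13) = -6120/2197. s_3 = (-29/13) - (-6120/2197)·((-29/13) - (-3))/((-6120/2197) - 20) = -5819/2503.

-5819/2503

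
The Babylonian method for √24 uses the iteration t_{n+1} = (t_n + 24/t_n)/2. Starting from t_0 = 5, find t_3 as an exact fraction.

t_1 = (5 + 24/5)/2 = 49/10.
t_2 = (49/10 + 24/(49/10))/2 = 4801/980.
t_3 = (4801/980 + 24/(4801/980))/2 = 46099201/9409960.

46099201/9409960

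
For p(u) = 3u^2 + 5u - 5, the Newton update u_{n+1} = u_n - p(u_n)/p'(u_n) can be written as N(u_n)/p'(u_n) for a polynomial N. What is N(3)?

p'(u) = 6u + 5.
N(u) = u·p'(u) - p(u) = u·(6u + 5) - (3u^2 + 5u - 5) = 3u^2 + 5.
N(3) = 32.

32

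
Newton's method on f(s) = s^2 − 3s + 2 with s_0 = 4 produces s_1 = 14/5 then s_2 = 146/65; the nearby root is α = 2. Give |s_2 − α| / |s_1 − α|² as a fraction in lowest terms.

s_1 − α = 14/5 − 2 = 4/5, so |s_1 − α| = 4/5.
s_2 − α = 146/65 − 2 = 16/65, so |s_2 − α| = 16/65.
|s_1 − α|² = 16/25.
Ratio = (16/65) / (16/25) = 5/13.

5/13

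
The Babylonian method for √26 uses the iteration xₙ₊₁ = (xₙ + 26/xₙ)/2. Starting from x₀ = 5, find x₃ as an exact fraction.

54100801/10610040

x₁ = (5 + 26/5)/2 = 51/10.
x₂ = (51/10 + 26/(51/10))/2 = 5201/1020.
x₃ = (5201/1020 + 26/(5201/1020))/2 = 54100801/10610040.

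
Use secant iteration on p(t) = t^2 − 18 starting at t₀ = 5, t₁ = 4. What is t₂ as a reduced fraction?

38/9

p(5) = 7, p(4) = −2. t₂ = 4 − (−2)·(4 − 5)/((−2) − 7) = 38/9.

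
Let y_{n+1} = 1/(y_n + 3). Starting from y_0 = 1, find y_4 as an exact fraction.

43/142

y_1 = 1/(1 + 3) = 1/4.
y_2 = 1/(1/4 + 3) = 4/13.
y_3 = 1/(4/13 + 3) = 13/43.
y_4 = 1/(13/43 + 3) = 43/142.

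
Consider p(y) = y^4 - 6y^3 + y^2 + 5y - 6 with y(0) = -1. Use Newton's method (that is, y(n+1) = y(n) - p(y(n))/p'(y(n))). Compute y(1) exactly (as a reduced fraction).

-22/19

p'(y) = 4y^3 - 18y^2 + 2y + 5.
p(-1) = -3, p'(-1) = -19, so y(1) = (-1) - (-3)/(-19) = -22/19.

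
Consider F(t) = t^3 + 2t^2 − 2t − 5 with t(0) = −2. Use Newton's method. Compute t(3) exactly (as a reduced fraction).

−827/465

F'(t) = 3t^2 + 4t − 2.
F(−2) = −1, F'(−2) = 2, so t(1) = (−2) − (−1)/2 = −3/2.
F(−3/2) = −7/8, F'(−3/2) = −5/4, so t(2) = (−3/2) − (−7/8)/(−5/4) = −11/5.
F(−11/5) = −196/125, F'(−11/5) = 93/25, so t(3) = (−11/5) − (−196/125)/(93/25) = −827/465.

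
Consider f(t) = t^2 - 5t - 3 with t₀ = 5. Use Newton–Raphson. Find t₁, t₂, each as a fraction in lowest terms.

f'(t) = 2t - 5.
f(5) = -3, f'(5) = 5, so t₁ = 5 - (-3)/5 = 28/5.
f(28/5) = 9/25, f'(28/5) = 31/5, so t₂ = (28/5) - (9/25)/(31/5) = 859/155.

t₁ = 28/5, t₂ = 859/155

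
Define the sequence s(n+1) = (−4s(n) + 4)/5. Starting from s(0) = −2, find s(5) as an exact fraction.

3892/3125

s(1) = (−4·(−2) + 4)/5 = 12/5.
s(2) = (−4·(12/5) + 4)/5 = −28/25.
s(3) = (−4·(−28/25) + 4)/5 = 212/125.
s(4) = (−4·(212/125) + 4)/5 = −348/625.
s(5) = (−4·(−348/625) + 4)/5 = 3892/3125.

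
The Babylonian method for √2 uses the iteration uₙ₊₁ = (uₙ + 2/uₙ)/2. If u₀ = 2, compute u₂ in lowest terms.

17/12

u₁ = (2 + 2/2)/2 = 3/2.
u₂ = (3/2 + 2/(3/2))/2 = 17/12.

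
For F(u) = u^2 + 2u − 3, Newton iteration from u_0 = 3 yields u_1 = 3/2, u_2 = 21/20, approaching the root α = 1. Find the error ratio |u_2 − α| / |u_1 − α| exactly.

1/10

u_1 − α = 3/2 − 1 = 1/2, so |u_1 − α| = 1/2.
u_2 − α = 21/20 − 1 = 1/20, so |u_2 − α| = 1/20.
Ratio = (1/20) / (1/2) = 1/10.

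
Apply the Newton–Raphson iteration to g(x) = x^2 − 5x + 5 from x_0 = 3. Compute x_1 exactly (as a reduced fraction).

g'(x) = 2x − 5.
g(3) = −1, g'(3) = 1, so x_1 = 3 − (−1)/1 = 4.

4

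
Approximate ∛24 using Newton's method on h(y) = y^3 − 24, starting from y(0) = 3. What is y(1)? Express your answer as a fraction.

h'(y) = 3y^2.
h(3) = 3, h'(3) = 27, so y(1) = 3 − 3/27 = 26/9.

26/9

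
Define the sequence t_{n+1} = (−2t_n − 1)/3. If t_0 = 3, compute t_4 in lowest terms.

35/81

t_1 = (−2·3 − 1)/3 = −7/3.
t_2 = (−2·(−7/3) − 1)/3 = 11/9.
t_3 = (−2·(11/9) − 1)/3 = −31/27.
t_4 = (−2·(−31/27) − 1)/3 = 35/81.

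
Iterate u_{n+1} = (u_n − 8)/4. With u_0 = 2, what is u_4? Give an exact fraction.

−339/128

u_1 = (2 − 8)/4 = −3/2.
u_2 = ((−3/2) − 8)/4 = −19/8.
u_3 = ((−19/8) − 8)/4 = −83/32.
u_4 = ((−83/32) − 8)/4 = −339/128.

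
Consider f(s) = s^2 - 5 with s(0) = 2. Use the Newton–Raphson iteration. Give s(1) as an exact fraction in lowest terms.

f'(s) = 2s.
f(2) = -1, f'(2) = 4, so s(1) = 2 - (-1)/4 = 9/4.

9/4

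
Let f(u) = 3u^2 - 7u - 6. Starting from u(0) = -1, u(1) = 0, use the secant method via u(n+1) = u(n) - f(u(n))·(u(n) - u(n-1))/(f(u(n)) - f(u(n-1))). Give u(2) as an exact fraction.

f(-1) = 4, f(0) = -6. u(2) = 0 - (-6)·(0 - (-1))/((-6) - 4) = -3/5.

-3/5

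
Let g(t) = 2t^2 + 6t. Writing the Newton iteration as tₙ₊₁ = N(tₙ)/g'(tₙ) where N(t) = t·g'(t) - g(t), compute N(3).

g'(t) = 4t + 6.
N(t) = t·g'(t) - g(t) = t·(4t + 6) - (2t^2 + 6t) = 2t^2.
N(3) = 18.

18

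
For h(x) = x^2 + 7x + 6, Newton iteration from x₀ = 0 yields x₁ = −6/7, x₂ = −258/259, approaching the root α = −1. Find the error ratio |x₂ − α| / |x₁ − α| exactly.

x₁ − α = −6/7 − (−1) = −6/7 + 1 = 1/7, so |x₁ − α| = 1/7.
x₂ − α = −258/259 − (−1) = −258/259 + 1 = 1/259, so |x₂ − α| = 1/259.
Ratio = (1/259) / (1/7) = 1/37.

1/37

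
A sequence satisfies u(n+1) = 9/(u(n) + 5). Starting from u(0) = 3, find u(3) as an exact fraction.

441/317

u(1) = 9/(3 + 5) = 9/8.
u(2) = 9/(9/8 + 5) = 72/49.
u(3) = 9/(72/49 + 5) = 441/317.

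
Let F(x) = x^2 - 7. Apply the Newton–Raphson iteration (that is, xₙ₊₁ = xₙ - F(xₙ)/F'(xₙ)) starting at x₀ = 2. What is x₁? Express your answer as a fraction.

F'(x) = 2x.
F(2) = -3, F'(2) = 4, so x₁ = 2 - (-3)/4 = 11/4.

11/4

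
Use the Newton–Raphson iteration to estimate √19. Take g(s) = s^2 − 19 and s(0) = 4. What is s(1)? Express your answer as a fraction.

35/8

g'(s) = 2s.
g(4) = −3, g'(4) = 8, so s(1) = 4 − (−3)/8 = 35/8.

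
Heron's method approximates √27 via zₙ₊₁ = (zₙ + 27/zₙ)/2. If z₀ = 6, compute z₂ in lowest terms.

291/56

z₁ = (6 + 27/6)/2 = 21/4.
z₂ = (21/4 + 27/(21/4))/2 = 291/56.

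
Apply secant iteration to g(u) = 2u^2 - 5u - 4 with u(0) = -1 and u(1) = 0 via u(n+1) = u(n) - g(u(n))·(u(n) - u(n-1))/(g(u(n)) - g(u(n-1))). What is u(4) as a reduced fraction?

g(-1) = 3, g(0) = -4. u(2) = 0 - (-4)·(0 - (-1))/((-4) - 3) = -4/7.
g(0) = -4, g(-4/7) = -24/49. u(3) = (-4/7) - (-24/49)·((-4/7) - 0)/((-24/49) - (-4)) = -28/43.
g(-4/7) = -24/49, g(-28/43) = 192/1849. u(4) = (-28/43) - (192/1849)·((-28/43) - (-4/7))/((192/1849) - (-24/49)) = -476/747.

-476/747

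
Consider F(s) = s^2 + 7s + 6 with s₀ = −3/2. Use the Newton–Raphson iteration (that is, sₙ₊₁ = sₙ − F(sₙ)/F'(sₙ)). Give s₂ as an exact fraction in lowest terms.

−1311/1312

F'(s) = 2s + 7.
F(−3/2) = −9/4, F'(−3/2) = 4, so s₁ = (−3/2) − (−9/4)/4 = −15/16.
F(−15/16) = 81/256, F'(−15/16) = 41/8, so s₂ = (−15/16) − (81/256)/(41/8) = −1311/1312.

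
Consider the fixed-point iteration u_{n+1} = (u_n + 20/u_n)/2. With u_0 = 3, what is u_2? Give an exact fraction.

1561/348

u_1 = (3 + 20/3)/2 = 29/6.
u_2 = (29/6 + 20/(29/6))/2 = 1561/348.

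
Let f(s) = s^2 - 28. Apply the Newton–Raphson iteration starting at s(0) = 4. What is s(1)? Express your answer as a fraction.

f'(s) = 2s.
f(4) = -12, f'(4) = 8, so s(1) = 4 - (-12)/8 = 11/2.

11/2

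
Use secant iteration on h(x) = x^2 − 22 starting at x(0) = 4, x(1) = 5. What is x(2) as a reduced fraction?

h(4) = −6, h(5) = 3. x(2) = 5 − 3·(5 − 4)/(3 − (−6)) = 14/3.

14/3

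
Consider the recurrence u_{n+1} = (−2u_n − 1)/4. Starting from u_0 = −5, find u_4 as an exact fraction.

u_1 = (−2·(−5) − 1)/4 = 9/4.
u_2 = (−2·(9/4) − 1)/4 = −11/8.
u_3 = (−2·(−11/8) − 1)/4 = 7/16.
u_4 = (−2·(7/16) − 1)/4 = −15/32.

−15/32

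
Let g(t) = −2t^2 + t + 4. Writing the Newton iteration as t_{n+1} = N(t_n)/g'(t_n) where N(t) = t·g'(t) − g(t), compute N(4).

−36

g'(t) = −4t + 1.
N(t) = t·g'(t) − g(t) = t·(−4t + 1) − (−2t^2 + t + 4) = −2t^2 − 4.
N(4) = −36.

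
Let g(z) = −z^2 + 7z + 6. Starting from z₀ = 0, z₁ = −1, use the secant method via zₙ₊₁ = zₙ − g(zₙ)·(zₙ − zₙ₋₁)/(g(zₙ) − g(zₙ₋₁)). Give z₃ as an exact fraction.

−27/35

g(0) = 6, g(−1) = −2. z₂ = (−1) − (−2)·((−1) − 0)/((−2) − 6) = −3/4.
g(−1) = −2, g(−3/4) = 3/16. z₃ = (−3/4) − (3/16)·((−3/4) − (−1))/((3/16) − (−2)) = −27/35.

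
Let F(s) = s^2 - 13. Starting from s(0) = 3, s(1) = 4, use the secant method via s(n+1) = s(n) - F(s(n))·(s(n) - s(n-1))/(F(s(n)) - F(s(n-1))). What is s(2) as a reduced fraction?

F(3) = -4, F(4) = 3. s(2) = 4 - 3·(4 - 3)/(3 - (-4)) = 25/7.

25/7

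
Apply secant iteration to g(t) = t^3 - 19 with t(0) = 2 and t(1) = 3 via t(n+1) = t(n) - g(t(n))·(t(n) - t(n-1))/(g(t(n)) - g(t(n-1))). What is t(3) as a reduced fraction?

g(2) = -11, g(3) = 8. t(2) = 3 - 8·(3 - 2)/(8 - (-11)) = 49/19.
g(3) = 8, g(49/19) = -12672/6859. t(3) = (49/19) - (-12672/6859)·((49/19) - 3)/((-12672/6859) - 8) = 22441/8443.

22441/8443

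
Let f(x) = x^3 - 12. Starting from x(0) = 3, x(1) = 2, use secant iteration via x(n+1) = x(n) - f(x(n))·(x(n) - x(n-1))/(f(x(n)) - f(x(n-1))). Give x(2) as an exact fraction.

f(3) = 15, f(2) = -4. x(2) = 2 - (-4)·(2 - 3)/((-4) - 15) = 42/19.

42/19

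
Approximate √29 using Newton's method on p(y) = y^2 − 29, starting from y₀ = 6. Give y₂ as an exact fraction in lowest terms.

8401/1560

p'(y) = 2y.
p(6) = 7, p'(6) = 12, so y₁ = 6 − 7/12 = 65/12.
p(65/12) = 49/144, p'(65/12) = 65/6, so y₂ = (65/12) − (49/144)/(65/6) = 8401/1560.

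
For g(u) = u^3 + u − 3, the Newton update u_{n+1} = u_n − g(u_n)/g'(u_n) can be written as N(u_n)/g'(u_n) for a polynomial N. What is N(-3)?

g'(u) = 3u^2 + 1.
N(u) = u·g'(u) − g(u) = u·(3u^2 + 1) − (u^3 + u − 3) = 2u^3 + 3.
N(-3) = −51.

−51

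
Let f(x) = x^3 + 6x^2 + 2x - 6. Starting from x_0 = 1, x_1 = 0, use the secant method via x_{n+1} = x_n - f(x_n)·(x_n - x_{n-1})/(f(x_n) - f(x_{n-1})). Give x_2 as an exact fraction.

2/3

f(1) = 3, f(0) = -6. x_2 = 0 - (-6)·(0 - 1)/((-6) - 3) = 2/3.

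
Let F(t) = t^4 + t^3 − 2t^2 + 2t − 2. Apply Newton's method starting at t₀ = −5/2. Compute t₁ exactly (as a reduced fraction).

−1207/508

F'(t) = 4t^3 + 3t^2 − 4t + 2.
F(−5/2) = 63/16, F'(−5/2) = −127/4, so t₁ = (−5/2) − (63/16)/(−127/4) = −1207/508.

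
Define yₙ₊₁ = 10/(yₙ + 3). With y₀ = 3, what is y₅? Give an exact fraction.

y₁ = 10/(3 + 3) = 5/3.
y₂ = 10/(5/3 + 3) = 15/7.
y₃ = 10/(15/7 + 3) = 35/18.
y₄ = 10/(35/18 + 3) = 180/89.
y₅ = 10/(180/89 + 3) = 890/447.

890/447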